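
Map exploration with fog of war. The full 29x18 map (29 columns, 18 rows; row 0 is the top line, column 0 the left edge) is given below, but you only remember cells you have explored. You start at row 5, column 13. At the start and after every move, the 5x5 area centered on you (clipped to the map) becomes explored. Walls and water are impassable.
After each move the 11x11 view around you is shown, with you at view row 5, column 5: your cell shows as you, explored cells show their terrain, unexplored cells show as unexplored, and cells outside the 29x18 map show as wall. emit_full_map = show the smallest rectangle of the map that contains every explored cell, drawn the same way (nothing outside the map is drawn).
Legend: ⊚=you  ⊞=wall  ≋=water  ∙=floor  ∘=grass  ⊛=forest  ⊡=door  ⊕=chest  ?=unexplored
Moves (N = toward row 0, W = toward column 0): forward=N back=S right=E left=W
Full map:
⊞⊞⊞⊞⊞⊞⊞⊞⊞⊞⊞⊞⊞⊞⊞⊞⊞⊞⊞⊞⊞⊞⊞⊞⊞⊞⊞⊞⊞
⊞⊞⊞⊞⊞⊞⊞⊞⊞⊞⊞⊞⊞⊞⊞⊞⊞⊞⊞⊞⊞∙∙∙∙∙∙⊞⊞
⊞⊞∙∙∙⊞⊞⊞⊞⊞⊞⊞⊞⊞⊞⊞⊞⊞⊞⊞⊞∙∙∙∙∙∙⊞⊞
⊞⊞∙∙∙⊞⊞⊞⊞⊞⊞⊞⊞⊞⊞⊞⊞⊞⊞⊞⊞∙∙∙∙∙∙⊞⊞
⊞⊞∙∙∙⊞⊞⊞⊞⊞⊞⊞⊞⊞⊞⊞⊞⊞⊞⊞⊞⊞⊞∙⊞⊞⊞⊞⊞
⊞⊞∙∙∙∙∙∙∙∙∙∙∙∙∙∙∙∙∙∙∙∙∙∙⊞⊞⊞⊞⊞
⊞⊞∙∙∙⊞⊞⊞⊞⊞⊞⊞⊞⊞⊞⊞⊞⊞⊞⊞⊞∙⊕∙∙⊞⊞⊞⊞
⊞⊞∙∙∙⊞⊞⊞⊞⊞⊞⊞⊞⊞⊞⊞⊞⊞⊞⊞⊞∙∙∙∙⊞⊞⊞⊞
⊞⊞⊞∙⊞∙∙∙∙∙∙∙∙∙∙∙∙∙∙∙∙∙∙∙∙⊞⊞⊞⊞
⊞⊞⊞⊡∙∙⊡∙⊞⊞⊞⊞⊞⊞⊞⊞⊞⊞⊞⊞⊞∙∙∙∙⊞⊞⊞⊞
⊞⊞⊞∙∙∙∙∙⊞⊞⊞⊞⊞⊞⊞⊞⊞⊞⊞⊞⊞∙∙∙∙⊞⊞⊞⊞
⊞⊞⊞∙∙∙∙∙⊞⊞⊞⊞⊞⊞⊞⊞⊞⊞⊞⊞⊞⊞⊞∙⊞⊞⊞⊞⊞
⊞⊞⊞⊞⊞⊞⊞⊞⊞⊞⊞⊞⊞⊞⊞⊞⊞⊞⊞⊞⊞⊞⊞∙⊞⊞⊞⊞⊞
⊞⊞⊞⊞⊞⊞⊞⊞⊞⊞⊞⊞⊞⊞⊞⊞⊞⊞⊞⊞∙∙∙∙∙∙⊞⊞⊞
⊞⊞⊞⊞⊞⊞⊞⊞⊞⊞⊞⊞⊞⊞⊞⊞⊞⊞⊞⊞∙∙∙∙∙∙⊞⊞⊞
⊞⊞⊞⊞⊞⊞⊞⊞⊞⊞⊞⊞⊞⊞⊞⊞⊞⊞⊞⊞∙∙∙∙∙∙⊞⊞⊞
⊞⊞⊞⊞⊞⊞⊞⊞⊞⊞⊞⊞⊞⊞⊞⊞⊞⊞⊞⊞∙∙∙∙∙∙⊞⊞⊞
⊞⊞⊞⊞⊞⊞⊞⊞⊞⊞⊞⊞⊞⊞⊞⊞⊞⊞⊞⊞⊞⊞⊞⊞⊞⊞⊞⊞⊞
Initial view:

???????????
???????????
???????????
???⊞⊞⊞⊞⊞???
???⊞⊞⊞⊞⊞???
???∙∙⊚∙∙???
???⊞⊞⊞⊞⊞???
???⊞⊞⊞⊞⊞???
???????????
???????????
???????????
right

???????????
???????????
???????????
??⊞⊞⊞⊞⊞⊞???
??⊞⊞⊞⊞⊞⊞???
??∙∙∙⊚∙∙???
??⊞⊞⊞⊞⊞⊞???
??⊞⊞⊞⊞⊞⊞???
???????????
???????????
???????????

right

???????????
???????????
???????????
?⊞⊞⊞⊞⊞⊞⊞???
?⊞⊞⊞⊞⊞⊞⊞???
?∙∙∙∙⊚∙∙???
?⊞⊞⊞⊞⊞⊞⊞???
?⊞⊞⊞⊞⊞⊞⊞???
???????????
???????????
???????????

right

???????????
???????????
???????????
⊞⊞⊞⊞⊞⊞⊞⊞???
⊞⊞⊞⊞⊞⊞⊞⊞???
∙∙∙∙∙⊚∙∙???
⊞⊞⊞⊞⊞⊞⊞⊞???
⊞⊞⊞⊞⊞⊞⊞⊞???
???????????
???????????
???????????

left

???????????
???????????
???????????
?⊞⊞⊞⊞⊞⊞⊞⊞??
?⊞⊞⊞⊞⊞⊞⊞⊞??
?∙∙∙∙⊚∙∙∙??
?⊞⊞⊞⊞⊞⊞⊞⊞??
?⊞⊞⊞⊞⊞⊞⊞⊞??
???????????
???????????
???????????

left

???????????
???????????
???????????
??⊞⊞⊞⊞⊞⊞⊞⊞?
??⊞⊞⊞⊞⊞⊞⊞⊞?
??∙∙∙⊚∙∙∙∙?
??⊞⊞⊞⊞⊞⊞⊞⊞?
??⊞⊞⊞⊞⊞⊞⊞⊞?
???????????
???????????
???????????

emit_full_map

⊞⊞⊞⊞⊞⊞⊞⊞
⊞⊞⊞⊞⊞⊞⊞⊞
∙∙∙⊚∙∙∙∙
⊞⊞⊞⊞⊞⊞⊞⊞
⊞⊞⊞⊞⊞⊞⊞⊞

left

???????????
???????????
???????????
???⊞⊞⊞⊞⊞⊞⊞⊞
???⊞⊞⊞⊞⊞⊞⊞⊞
???∙∙⊚∙∙∙∙∙
???⊞⊞⊞⊞⊞⊞⊞⊞
???⊞⊞⊞⊞⊞⊞⊞⊞
???????????
???????????
???????????

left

???????????
???????????
???????????
???⊞⊞⊞⊞⊞⊞⊞⊞
???⊞⊞⊞⊞⊞⊞⊞⊞
???∙∙⊚∙∙∙∙∙
???⊞⊞⊞⊞⊞⊞⊞⊞
???⊞⊞⊞⊞⊞⊞⊞⊞
???????????
???????????
???????????

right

???????????
???????????
???????????
??⊞⊞⊞⊞⊞⊞⊞⊞⊞
??⊞⊞⊞⊞⊞⊞⊞⊞⊞
??∙∙∙⊚∙∙∙∙∙
??⊞⊞⊞⊞⊞⊞⊞⊞⊞
??⊞⊞⊞⊞⊞⊞⊞⊞⊞
???????????
???????????
???????????

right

???????????
???????????
???????????
?⊞⊞⊞⊞⊞⊞⊞⊞⊞?
?⊞⊞⊞⊞⊞⊞⊞⊞⊞?
?∙∙∙∙⊚∙∙∙∙?
?⊞⊞⊞⊞⊞⊞⊞⊞⊞?
?⊞⊞⊞⊞⊞⊞⊞⊞⊞?
???????????
???????????
???????????

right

???????????
???????????
???????????
⊞⊞⊞⊞⊞⊞⊞⊞⊞??
⊞⊞⊞⊞⊞⊞⊞⊞⊞??
∙∙∙∙∙⊚∙∙∙??
⊞⊞⊞⊞⊞⊞⊞⊞⊞??
⊞⊞⊞⊞⊞⊞⊞⊞⊞??
???????????
???????????
???????????

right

???????????
???????????
???????????
⊞⊞⊞⊞⊞⊞⊞⊞???
⊞⊞⊞⊞⊞⊞⊞⊞???
∙∙∙∙∙⊚∙∙???
⊞⊞⊞⊞⊞⊞⊞⊞???
⊞⊞⊞⊞⊞⊞⊞⊞???
???????????
???????????
???????????

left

???????????
???????????
???????????
⊞⊞⊞⊞⊞⊞⊞⊞⊞??
⊞⊞⊞⊞⊞⊞⊞⊞⊞??
∙∙∙∙∙⊚∙∙∙??
⊞⊞⊞⊞⊞⊞⊞⊞⊞??
⊞⊞⊞⊞⊞⊞⊞⊞⊞??
???????????
???????????
???????????


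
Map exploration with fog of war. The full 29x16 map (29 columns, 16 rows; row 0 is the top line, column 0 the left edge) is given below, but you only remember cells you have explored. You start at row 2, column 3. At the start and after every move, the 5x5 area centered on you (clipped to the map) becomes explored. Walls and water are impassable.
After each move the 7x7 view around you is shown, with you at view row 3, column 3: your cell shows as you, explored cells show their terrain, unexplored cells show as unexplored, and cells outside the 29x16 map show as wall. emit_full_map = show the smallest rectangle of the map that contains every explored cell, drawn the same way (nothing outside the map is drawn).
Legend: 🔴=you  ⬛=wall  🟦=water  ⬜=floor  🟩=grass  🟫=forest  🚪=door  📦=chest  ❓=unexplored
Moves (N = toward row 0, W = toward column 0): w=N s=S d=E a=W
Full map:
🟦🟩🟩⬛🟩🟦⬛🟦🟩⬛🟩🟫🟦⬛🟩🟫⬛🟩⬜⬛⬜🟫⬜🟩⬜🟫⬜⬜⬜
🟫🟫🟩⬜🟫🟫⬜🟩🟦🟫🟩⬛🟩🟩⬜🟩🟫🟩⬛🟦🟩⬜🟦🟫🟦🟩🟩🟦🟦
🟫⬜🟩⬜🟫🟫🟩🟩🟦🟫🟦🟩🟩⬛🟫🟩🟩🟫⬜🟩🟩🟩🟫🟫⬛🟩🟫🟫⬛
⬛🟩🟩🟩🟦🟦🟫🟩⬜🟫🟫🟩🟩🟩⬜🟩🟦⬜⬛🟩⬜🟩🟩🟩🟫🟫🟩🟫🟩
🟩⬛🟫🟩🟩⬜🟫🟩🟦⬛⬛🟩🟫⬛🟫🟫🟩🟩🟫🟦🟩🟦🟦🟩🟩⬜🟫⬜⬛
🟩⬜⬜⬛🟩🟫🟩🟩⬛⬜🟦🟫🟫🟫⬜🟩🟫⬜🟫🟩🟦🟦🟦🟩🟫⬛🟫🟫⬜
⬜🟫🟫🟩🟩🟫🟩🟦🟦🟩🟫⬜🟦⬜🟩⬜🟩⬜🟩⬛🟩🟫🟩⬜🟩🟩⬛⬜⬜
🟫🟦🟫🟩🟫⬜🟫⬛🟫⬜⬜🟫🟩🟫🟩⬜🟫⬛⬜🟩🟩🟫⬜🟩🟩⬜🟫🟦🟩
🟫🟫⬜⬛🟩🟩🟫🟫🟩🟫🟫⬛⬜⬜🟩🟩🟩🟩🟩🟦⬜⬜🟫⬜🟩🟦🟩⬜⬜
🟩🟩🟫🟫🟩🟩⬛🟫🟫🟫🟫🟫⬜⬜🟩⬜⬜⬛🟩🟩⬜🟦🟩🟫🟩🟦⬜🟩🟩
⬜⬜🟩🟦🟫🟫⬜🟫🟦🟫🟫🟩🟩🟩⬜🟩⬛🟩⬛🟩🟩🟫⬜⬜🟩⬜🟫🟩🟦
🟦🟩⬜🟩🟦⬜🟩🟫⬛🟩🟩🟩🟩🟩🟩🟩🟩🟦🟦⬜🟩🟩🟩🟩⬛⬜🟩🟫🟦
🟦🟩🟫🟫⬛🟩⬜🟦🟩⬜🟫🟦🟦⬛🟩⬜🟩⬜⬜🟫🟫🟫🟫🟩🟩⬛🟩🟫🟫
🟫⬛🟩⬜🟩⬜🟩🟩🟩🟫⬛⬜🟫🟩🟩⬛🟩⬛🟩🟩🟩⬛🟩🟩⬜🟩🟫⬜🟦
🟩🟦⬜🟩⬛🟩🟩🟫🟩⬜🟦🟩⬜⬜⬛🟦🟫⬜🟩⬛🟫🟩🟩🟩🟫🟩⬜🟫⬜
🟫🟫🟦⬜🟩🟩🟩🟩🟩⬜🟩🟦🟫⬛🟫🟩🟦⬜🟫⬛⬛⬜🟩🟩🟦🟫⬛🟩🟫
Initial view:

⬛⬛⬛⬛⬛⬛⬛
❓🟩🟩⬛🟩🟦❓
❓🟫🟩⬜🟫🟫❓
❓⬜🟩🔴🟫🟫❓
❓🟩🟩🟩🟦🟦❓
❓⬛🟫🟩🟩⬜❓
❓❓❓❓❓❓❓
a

⬛⬛⬛⬛⬛⬛⬛
⬛🟦🟩🟩⬛🟩🟦
⬛🟫🟫🟩⬜🟫🟫
⬛🟫⬜🔴⬜🟫🟫
⬛⬛🟩🟩🟩🟦🟦
⬛🟩⬛🟫🟩🟩⬜
⬛❓❓❓❓❓❓

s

⬛🟦🟩🟩⬛🟩🟦
⬛🟫🟫🟩⬜🟫🟫
⬛🟫⬜🟩⬜🟫🟫
⬛⬛🟩🔴🟩🟦🟦
⬛🟩⬛🟫🟩🟩⬜
⬛🟩⬜⬜⬛🟩❓
⬛❓❓❓❓❓❓

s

⬛🟫🟫🟩⬜🟫🟫
⬛🟫⬜🟩⬜🟫🟫
⬛⬛🟩🟩🟩🟦🟦
⬛🟩⬛🔴🟩🟩⬜
⬛🟩⬜⬜⬛🟩❓
⬛⬜🟫🟫🟩🟩❓
⬛❓❓❓❓❓❓

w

⬛🟦🟩🟩⬛🟩🟦
⬛🟫🟫🟩⬜🟫🟫
⬛🟫⬜🟩⬜🟫🟫
⬛⬛🟩🔴🟩🟦🟦
⬛🟩⬛🟫🟩🟩⬜
⬛🟩⬜⬜⬛🟩❓
⬛⬜🟫🟫🟩🟩❓

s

⬛🟫🟫🟩⬜🟫🟫
⬛🟫⬜🟩⬜🟫🟫
⬛⬛🟩🟩🟩🟦🟦
⬛🟩⬛🔴🟩🟩⬜
⬛🟩⬜⬜⬛🟩❓
⬛⬜🟫🟫🟩🟩❓
⬛❓❓❓❓❓❓

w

⬛🟦🟩🟩⬛🟩🟦
⬛🟫🟫🟩⬜🟫🟫
⬛🟫⬜🟩⬜🟫🟫
⬛⬛🟩🔴🟩🟦🟦
⬛🟩⬛🟫🟩🟩⬜
⬛🟩⬜⬜⬛🟩❓
⬛⬜🟫🟫🟩🟩❓

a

⬛⬛🟦🟩🟩⬛🟩
⬛⬛🟫🟫🟩⬜🟫
⬛⬛🟫⬜🟩⬜🟫
⬛⬛⬛🔴🟩🟩🟦
⬛⬛🟩⬛🟫🟩🟩
⬛⬛🟩⬜⬜⬛🟩
⬛⬛⬜🟫🟫🟩🟩

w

⬛⬛⬛⬛⬛⬛⬛
⬛⬛🟦🟩🟩⬛🟩
⬛⬛🟫🟫🟩⬜🟫
⬛⬛🟫🔴🟩⬜🟫
⬛⬛⬛🟩🟩🟩🟦
⬛⬛🟩⬛🟫🟩🟩
⬛⬛🟩⬜⬜⬛🟩

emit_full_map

🟦🟩🟩⬛🟩🟦
🟫🟫🟩⬜🟫🟫
🟫🔴🟩⬜🟫🟫
⬛🟩🟩🟩🟦🟦
🟩⬛🟫🟩🟩⬜
🟩⬜⬜⬛🟩❓
⬜🟫🟫🟩🟩❓

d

⬛⬛⬛⬛⬛⬛⬛
⬛🟦🟩🟩⬛🟩🟦
⬛🟫🟫🟩⬜🟫🟫
⬛🟫⬜🔴⬜🟫🟫
⬛⬛🟩🟩🟩🟦🟦
⬛🟩⬛🟫🟩🟩⬜
⬛🟩⬜⬜⬛🟩❓

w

⬛⬛⬛⬛⬛⬛⬛
⬛⬛⬛⬛⬛⬛⬛
⬛🟦🟩🟩⬛🟩🟦
⬛🟫🟫🔴⬜🟫🟫
⬛🟫⬜🟩⬜🟫🟫
⬛⬛🟩🟩🟩🟦🟦
⬛🟩⬛🟫🟩🟩⬜

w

⬛⬛⬛⬛⬛⬛⬛
⬛⬛⬛⬛⬛⬛⬛
⬛⬛⬛⬛⬛⬛⬛
⬛🟦🟩🔴⬛🟩🟦
⬛🟫🟫🟩⬜🟫🟫
⬛🟫⬜🟩⬜🟫🟫
⬛⬛🟩🟩🟩🟦🟦

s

⬛⬛⬛⬛⬛⬛⬛
⬛⬛⬛⬛⬛⬛⬛
⬛🟦🟩🟩⬛🟩🟦
⬛🟫🟫🔴⬜🟫🟫
⬛🟫⬜🟩⬜🟫🟫
⬛⬛🟩🟩🟩🟦🟦
⬛🟩⬛🟫🟩🟩⬜

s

⬛⬛⬛⬛⬛⬛⬛
⬛🟦🟩🟩⬛🟩🟦
⬛🟫🟫🟩⬜🟫🟫
⬛🟫⬜🔴⬜🟫🟫
⬛⬛🟩🟩🟩🟦🟦
⬛🟩⬛🟫🟩🟩⬜
⬛🟩⬜⬜⬛🟩❓

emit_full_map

🟦🟩🟩⬛🟩🟦
🟫🟫🟩⬜🟫🟫
🟫⬜🔴⬜🟫🟫
⬛🟩🟩🟩🟦🟦
🟩⬛🟫🟩🟩⬜
🟩⬜⬜⬛🟩❓
⬜🟫🟫🟩🟩❓


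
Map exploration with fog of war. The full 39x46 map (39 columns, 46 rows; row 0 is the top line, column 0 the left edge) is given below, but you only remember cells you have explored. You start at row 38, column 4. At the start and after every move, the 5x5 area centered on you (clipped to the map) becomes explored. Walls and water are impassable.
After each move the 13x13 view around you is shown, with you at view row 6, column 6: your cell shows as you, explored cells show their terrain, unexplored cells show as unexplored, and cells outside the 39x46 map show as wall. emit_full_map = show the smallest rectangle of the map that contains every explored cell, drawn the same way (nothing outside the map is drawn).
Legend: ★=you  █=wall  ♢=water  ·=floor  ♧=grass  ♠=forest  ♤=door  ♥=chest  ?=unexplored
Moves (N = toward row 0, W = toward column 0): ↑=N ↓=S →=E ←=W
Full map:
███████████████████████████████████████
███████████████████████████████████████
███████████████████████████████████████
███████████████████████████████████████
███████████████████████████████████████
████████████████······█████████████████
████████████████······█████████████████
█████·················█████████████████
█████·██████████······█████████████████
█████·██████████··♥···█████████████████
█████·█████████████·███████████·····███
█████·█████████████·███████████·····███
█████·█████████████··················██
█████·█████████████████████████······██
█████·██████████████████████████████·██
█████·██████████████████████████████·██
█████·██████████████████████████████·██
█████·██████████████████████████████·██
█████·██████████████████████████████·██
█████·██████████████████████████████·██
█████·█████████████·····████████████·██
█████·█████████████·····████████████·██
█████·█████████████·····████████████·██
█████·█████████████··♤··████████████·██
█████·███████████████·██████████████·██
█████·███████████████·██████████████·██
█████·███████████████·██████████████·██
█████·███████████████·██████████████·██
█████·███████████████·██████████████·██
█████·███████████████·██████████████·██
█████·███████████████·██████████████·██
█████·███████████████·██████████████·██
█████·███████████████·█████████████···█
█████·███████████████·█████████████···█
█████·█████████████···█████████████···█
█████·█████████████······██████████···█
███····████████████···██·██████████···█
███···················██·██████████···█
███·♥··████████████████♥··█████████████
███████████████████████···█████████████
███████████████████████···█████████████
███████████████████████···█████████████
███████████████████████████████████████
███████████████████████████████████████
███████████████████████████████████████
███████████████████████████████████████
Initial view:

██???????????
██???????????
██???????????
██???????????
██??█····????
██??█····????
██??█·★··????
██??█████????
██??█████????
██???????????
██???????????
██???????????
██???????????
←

███??????????
███??????????
███??????????
███??????????
███?██····???
███?██····???
███?██★♥··???
███?██████???
███?██████???
███??????????
███??????????
███??????????
███??????????

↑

███??????????
███??????????
███??????????
███??????????
███?████·????
███?██····???
███?██★···???
███?██·♥··???
███?██████???
███?██████???
███??????????
███??????????
███??????????

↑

███??????????
███??????????
███??????????
███??????????
███?████·????
███?████·????
███?██★···???
███?██····???
███?██·♥··???
███?██████???
███?██████???
███??????????
███??????????

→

██???????????
██???????????
██???????????
██???????????
██?████·█????
██?████·█????
██?██·★··????
██?██····????
██?██·♥··????
██?██████????
██?██████????
██???????????
██???????????

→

█????????????
█????????????
█????????????
█????????????
█?████·██????
█?████·██????
█?██··★·█????
█?██·····????
█?██·♥··█????
█?██████?????
█?██████?????
█????????????
█????????????

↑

█????????????
█????????????
█????????????
█????????????
█???██·██????
█?████·██????
█?████★██????
█?██····█????
█?██·····????
█?██·♥··█????
█?██████?????
█?██████?????
█????????????

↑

█????????????
█????????????
█????????????
█????????????
█???██·██????
█???██·██????
█?████★██????
█?████·██????
█?██····█????
█?██·····????
█?██·♥··█????
█?██████?????
█?██████?????

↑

█????????????
█????????????
█????????????
█????????????
█???██·██????
█???██·██????
█???██★██????
█?████·██????
█?████·██????
█?██····█????
█?██·····????
█?██·♥··█????
█?██████?????

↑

█????????????
█????????????
█????????????
█????????????
█???██·██????
█???██·██????
█???██★██????
█???██·██????
█?████·██????
█?████·██????
█?██····█????
█?██·····????
█?██·♥··█????

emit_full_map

??██·██
??██·██
??██★██
??██·██
████·██
████·██
██····█
██·····
██·♥··█
██████?
██████?

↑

█????????????
█????????????
█????????????
█????????????
█???██·██????
█???██·██????
█???██★██????
█???██·██????
█???██·██????
█?████·██????
█?████·██????
█?██····█????
█?██·····????

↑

█????????????
█????????????
█????????????
█????????????
█???██·██????
█???██·██????
█???██★██????
█???██·██????
█???██·██????
█???██·██????
█?████·██????
█?████·██????
█?██····█????

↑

█????????????
█????????????
█????????????
█????????????
█???██·██????
█???██·██????
█???██★██????
█???██·██????
█???██·██????
█???██·██????
█???██·██????
█?████·██????
█?████·██????

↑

█????????????
█????????????
█????????????
█????????????
█???██·██????
█???██·██????
█???██★██????
█???██·██????
█???██·██????
█???██·██????
█???██·██????
█???██·██????
█?████·██????

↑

█????????????
█????????????
█????????????
█????????????
█???██·██????
█???██·██????
█???██★██????
█???██·██????
█???██·██????
█???██·██????
█???██·██????
█???██·██????
█???██·██????

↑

█????????????
█????????????
█????????????
█????????????
█???██·██????
█???██·██????
█???██★██????
█???██·██????
█???██·██????
█???██·██????
█???██·██????
█???██·██????
█???██·██????


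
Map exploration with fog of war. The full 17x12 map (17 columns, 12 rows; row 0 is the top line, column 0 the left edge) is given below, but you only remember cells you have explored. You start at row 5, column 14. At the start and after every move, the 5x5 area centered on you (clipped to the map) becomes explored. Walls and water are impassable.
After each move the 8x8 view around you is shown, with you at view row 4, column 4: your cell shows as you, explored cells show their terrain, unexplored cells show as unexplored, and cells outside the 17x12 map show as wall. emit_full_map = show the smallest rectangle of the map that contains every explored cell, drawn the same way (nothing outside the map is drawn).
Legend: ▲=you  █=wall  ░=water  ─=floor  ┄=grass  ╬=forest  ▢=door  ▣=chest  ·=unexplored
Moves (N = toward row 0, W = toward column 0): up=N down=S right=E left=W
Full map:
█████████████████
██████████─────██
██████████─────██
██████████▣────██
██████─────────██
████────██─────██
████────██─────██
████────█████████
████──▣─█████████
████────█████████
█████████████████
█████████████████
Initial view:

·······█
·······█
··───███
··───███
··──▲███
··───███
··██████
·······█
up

·······█
·······█
··───███
··───███
··──▲███
··───███
··───███
··██████

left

········
········
··────██
··────██
··──▲─██
··────██
··────██
···█████

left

········
········
··─────█
··▣────█
··──▲──█
··─────█
··─────█
····████

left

········
········
··█─────
··█▣────
··──▲───
··█─────
··█─────
·····███

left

········
········
··██────
··██▣───
··──▲───
··██────
··██────
······██

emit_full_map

██─────██
██▣────██
──▲────██
██─────██
██─────██
····█████

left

········
········
··███───
··███▣──
··──▲───
··─██───
··─██───
·······█

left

········
········
··████──
··████▣─
··──▲───
··──██──
··──██──
········

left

········
········
··█████─
··█████▣
··█─▲───
··───██─
··───██─
········

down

········
··█████─
··█████▣
··█─────
··──▲██─
··───██─
··───██·
········

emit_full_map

█████─────██
█████▣────██
█─────────██
──▲██─────██
───██─────██
───██··█████


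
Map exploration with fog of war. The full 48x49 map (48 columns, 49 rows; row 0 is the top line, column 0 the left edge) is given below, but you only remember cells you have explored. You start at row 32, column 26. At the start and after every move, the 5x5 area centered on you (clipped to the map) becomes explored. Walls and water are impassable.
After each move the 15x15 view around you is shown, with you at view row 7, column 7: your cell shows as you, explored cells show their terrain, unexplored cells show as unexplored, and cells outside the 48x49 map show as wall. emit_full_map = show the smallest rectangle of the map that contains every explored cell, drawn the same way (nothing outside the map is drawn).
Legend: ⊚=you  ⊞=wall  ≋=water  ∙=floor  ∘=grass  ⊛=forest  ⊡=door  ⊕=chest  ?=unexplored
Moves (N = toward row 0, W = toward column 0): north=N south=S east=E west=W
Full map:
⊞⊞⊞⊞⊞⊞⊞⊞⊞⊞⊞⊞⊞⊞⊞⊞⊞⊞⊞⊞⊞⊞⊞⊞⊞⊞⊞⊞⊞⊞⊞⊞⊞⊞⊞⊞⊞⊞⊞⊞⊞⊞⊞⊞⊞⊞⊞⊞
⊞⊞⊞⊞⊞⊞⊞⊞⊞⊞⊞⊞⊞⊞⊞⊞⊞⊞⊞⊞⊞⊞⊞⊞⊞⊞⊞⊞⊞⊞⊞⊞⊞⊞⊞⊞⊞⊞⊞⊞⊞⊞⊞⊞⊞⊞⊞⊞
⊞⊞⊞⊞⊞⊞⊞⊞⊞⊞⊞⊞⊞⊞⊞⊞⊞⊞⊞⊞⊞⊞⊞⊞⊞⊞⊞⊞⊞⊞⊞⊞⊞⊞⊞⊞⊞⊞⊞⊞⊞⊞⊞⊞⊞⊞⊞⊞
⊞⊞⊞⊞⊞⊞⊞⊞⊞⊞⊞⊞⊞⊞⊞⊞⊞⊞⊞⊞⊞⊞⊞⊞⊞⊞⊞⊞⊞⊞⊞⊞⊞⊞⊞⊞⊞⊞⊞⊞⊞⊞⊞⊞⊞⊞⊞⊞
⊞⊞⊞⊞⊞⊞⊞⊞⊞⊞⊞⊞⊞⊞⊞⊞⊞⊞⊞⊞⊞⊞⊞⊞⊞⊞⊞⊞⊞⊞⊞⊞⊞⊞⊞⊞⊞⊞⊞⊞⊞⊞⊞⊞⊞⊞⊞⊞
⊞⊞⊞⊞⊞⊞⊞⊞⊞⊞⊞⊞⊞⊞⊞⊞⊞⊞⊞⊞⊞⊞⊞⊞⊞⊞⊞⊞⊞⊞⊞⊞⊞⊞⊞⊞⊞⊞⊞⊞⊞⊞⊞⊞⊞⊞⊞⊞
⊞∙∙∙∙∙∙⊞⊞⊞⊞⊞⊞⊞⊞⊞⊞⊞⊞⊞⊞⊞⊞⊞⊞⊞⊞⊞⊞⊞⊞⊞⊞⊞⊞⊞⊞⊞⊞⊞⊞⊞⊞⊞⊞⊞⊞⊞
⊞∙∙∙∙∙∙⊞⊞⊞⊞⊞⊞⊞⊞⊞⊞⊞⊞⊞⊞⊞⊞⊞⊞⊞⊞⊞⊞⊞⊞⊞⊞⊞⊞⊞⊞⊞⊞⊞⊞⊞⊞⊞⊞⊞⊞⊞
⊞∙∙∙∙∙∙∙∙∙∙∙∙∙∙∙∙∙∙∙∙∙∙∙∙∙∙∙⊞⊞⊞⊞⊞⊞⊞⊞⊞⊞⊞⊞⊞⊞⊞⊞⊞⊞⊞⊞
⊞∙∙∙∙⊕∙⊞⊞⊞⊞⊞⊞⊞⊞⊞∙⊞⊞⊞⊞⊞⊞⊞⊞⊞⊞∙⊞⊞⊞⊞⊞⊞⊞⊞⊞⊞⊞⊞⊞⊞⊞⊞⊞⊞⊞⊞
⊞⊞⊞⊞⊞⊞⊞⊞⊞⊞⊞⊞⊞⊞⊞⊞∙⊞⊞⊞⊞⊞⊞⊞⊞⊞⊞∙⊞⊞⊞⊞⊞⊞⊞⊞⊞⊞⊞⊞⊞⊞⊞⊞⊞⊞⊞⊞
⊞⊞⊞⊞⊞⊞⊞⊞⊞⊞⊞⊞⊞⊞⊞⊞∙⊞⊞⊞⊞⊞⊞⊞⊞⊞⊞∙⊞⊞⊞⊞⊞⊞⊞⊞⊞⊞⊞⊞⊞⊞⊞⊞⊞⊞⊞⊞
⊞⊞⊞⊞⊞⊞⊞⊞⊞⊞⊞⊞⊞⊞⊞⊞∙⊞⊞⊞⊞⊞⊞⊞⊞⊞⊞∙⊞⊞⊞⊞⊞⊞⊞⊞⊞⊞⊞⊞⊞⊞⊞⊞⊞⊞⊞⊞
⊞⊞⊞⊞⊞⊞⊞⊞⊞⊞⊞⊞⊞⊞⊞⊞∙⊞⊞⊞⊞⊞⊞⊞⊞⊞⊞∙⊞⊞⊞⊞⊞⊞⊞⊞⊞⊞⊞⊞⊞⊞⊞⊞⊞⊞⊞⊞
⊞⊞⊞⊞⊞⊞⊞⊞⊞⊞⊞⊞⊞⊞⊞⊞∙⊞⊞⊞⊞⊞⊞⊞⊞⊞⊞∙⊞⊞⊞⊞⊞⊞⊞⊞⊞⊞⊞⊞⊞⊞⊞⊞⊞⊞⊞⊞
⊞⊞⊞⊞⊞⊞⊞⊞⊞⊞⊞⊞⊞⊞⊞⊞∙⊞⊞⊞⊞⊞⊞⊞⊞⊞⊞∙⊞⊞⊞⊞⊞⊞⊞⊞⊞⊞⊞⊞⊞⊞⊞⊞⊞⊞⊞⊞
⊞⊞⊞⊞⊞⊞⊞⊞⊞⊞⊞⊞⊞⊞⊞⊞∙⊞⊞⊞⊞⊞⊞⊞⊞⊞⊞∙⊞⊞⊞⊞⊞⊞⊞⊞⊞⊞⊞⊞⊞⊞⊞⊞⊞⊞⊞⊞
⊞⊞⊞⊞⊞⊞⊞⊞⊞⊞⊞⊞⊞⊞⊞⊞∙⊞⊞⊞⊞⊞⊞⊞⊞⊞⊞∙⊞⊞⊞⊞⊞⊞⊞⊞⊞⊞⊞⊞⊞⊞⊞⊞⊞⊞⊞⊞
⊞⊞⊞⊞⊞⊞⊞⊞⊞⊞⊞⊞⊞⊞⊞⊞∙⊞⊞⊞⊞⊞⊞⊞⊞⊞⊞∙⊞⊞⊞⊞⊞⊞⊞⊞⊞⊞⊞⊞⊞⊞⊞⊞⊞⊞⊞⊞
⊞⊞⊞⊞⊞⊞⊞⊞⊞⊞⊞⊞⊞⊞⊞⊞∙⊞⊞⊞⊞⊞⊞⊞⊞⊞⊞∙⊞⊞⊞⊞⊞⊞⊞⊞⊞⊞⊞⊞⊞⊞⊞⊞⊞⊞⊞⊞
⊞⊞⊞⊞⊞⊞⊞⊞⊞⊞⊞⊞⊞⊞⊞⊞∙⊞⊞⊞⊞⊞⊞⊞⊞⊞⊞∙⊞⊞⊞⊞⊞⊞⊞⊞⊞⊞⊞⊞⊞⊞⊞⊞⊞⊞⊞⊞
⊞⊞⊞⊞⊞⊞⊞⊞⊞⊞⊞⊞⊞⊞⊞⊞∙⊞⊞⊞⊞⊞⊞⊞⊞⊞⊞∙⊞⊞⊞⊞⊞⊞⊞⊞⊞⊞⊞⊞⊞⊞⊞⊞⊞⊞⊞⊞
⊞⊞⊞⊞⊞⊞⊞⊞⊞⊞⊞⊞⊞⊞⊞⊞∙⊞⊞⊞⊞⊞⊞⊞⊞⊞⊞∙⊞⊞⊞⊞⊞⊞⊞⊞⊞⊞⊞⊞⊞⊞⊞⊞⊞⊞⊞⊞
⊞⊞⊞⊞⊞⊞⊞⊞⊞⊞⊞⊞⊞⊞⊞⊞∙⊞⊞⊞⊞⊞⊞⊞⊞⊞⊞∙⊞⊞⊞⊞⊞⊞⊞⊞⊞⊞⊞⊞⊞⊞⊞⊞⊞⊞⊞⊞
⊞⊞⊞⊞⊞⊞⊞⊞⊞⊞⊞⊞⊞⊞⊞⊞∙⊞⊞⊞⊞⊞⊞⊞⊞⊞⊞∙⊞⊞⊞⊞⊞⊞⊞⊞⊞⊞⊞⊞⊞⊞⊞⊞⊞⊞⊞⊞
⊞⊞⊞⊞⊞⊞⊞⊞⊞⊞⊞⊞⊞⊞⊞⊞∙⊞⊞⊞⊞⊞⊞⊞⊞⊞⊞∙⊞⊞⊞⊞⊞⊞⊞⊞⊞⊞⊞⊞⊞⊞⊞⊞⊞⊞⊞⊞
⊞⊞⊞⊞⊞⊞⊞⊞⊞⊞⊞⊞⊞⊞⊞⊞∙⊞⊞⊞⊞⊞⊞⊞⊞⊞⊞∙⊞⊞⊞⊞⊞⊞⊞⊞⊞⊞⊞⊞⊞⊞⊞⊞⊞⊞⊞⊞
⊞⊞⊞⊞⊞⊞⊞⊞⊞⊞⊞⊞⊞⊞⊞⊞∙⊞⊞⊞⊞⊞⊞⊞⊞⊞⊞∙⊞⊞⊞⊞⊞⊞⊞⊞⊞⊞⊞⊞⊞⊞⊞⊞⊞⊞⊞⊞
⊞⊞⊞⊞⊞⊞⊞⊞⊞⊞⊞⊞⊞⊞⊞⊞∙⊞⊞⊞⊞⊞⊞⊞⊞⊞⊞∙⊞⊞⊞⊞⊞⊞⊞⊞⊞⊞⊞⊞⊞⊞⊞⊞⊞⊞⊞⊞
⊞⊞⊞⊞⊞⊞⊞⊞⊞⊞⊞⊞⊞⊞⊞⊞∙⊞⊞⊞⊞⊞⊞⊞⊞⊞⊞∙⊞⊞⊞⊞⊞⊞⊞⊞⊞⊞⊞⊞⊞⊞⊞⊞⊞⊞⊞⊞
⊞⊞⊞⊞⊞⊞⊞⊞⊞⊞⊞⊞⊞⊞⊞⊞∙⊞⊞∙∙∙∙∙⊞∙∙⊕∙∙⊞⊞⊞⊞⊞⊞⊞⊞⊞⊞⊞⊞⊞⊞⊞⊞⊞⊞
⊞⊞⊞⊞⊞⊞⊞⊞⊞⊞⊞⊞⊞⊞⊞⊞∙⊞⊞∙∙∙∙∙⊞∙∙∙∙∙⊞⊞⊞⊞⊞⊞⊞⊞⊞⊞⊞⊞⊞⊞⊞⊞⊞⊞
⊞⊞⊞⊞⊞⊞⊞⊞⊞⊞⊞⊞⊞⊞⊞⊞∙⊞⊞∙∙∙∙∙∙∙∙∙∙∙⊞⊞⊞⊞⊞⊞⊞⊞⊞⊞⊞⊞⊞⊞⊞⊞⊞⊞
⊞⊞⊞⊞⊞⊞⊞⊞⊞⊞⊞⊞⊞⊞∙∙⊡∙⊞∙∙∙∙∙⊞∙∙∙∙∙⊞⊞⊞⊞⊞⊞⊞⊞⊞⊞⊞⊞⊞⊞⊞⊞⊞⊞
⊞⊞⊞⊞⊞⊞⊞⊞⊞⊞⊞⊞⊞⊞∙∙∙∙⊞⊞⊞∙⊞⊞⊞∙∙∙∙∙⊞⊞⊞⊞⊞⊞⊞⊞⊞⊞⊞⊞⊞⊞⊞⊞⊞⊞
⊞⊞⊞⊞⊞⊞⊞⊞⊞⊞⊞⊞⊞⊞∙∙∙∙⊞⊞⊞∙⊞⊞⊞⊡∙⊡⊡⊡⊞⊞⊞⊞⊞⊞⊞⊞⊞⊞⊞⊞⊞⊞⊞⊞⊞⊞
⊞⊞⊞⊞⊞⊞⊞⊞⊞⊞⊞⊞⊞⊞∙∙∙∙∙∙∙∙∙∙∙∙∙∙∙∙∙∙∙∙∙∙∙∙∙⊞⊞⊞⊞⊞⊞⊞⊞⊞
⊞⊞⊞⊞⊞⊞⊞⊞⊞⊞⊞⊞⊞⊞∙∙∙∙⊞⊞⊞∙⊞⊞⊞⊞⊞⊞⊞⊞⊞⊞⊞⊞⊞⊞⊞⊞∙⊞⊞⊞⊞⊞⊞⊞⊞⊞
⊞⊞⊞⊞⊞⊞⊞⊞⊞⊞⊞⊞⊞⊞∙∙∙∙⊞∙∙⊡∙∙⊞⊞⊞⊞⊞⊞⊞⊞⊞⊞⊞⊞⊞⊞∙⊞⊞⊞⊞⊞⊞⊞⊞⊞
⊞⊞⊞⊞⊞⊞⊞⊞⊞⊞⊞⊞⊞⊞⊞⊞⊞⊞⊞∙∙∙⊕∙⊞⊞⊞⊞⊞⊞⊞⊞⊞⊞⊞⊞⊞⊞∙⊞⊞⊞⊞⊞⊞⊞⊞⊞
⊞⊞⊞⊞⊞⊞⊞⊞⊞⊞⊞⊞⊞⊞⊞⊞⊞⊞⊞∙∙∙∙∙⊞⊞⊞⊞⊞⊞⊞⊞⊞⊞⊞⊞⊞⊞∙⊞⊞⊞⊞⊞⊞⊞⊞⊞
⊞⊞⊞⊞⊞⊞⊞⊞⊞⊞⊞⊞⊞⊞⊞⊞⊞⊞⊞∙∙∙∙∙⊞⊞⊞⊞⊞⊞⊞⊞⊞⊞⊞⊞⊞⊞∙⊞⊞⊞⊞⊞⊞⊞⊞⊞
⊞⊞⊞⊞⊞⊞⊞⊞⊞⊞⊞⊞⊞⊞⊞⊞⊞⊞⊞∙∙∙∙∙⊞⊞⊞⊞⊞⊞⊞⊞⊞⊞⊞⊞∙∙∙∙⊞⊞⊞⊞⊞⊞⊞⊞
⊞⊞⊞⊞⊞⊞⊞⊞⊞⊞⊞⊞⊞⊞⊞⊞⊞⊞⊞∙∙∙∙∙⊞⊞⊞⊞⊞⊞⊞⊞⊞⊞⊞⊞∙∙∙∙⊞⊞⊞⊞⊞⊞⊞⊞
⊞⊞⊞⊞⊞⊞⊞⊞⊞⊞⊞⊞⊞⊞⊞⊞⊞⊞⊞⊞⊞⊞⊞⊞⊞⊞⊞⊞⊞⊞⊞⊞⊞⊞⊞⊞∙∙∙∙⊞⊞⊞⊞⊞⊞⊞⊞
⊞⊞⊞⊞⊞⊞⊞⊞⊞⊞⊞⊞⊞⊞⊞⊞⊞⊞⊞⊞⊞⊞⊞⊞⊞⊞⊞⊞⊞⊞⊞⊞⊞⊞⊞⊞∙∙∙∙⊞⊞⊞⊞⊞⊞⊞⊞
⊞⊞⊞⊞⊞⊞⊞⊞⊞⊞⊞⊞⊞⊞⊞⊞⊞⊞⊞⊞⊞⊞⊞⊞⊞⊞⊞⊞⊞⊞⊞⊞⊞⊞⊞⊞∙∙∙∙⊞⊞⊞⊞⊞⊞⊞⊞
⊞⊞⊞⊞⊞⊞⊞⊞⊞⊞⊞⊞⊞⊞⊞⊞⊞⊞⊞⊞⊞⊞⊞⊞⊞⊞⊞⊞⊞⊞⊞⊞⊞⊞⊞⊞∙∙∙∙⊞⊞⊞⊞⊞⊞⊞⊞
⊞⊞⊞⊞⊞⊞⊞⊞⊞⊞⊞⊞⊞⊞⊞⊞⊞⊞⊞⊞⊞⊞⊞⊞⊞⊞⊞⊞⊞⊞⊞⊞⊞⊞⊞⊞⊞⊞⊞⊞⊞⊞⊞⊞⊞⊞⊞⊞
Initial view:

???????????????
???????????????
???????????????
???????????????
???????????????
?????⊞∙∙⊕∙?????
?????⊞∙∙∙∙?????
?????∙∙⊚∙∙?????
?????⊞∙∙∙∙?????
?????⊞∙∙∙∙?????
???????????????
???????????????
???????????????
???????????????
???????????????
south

???????????????
???????????????
???????????????
???????????????
?????⊞∙∙⊕∙?????
?????⊞∙∙∙∙?????
?????∙∙∙∙∙?????
?????⊞∙⊚∙∙?????
?????⊞∙∙∙∙?????
?????⊞⊡∙⊡⊡?????
???????????????
???????????????
???????????????
???????????????
???????????????

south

???????????????
???????????????
???????????????
?????⊞∙∙⊕∙?????
?????⊞∙∙∙∙?????
?????∙∙∙∙∙?????
?????⊞∙∙∙∙?????
?????⊞∙⊚∙∙?????
?????⊞⊡∙⊡⊡?????
?????∙∙∙∙∙?????
???????????????
???????????????
???????????????
???????????????
???????????????

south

???????????????
???????????????
?????⊞∙∙⊕∙?????
?????⊞∙∙∙∙?????
?????∙∙∙∙∙?????
?????⊞∙∙∙∙?????
?????⊞∙∙∙∙?????
?????⊞⊡⊚⊡⊡?????
?????∙∙∙∙∙?????
?????⊞⊞⊞⊞⊞?????
???????????????
???????????????
???????????????
???????????????
???????????????

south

???????????????
?????⊞∙∙⊕∙?????
?????⊞∙∙∙∙?????
?????∙∙∙∙∙?????
?????⊞∙∙∙∙?????
?????⊞∙∙∙∙?????
?????⊞⊡∙⊡⊡?????
?????∙∙⊚∙∙?????
?????⊞⊞⊞⊞⊞?????
?????⊞⊞⊞⊞⊞?????
???????????????
???????????????
???????????????
???????????????
???????????????

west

???????????????
??????⊞∙∙⊕∙????
??????⊞∙∙∙∙????
??????∙∙∙∙∙????
??????⊞∙∙∙∙????
?????⊞⊞∙∙∙∙????
?????⊞⊞⊡∙⊡⊡????
?????∙∙⊚∙∙∙????
?????⊞⊞⊞⊞⊞⊞????
?????∙⊞⊞⊞⊞⊞????
???????????????
???????????????
???????????????
???????????????
???????????????

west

???????????????
???????⊞∙∙⊕∙???
???????⊞∙∙∙∙???
???????∙∙∙∙∙???
???????⊞∙∙∙∙???
?????⊞⊞⊞∙∙∙∙???
?????⊞⊞⊞⊡∙⊡⊡???
?????∙∙⊚∙∙∙∙???
?????⊞⊞⊞⊞⊞⊞⊞???
?????∙∙⊞⊞⊞⊞⊞???
???????????????
???????????????
???????????????
???????????????
???????????????

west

???????????????
????????⊞∙∙⊕∙??
????????⊞∙∙∙∙??
????????∙∙∙∙∙??
????????⊞∙∙∙∙??
?????∙⊞⊞⊞∙∙∙∙??
?????∙⊞⊞⊞⊡∙⊡⊡??
?????∙∙⊚∙∙∙∙∙??
?????∙⊞⊞⊞⊞⊞⊞⊞??
?????⊡∙∙⊞⊞⊞⊞⊞??
???????????????
???????????????
???????????????
???????????????
???????????????

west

???????????????
?????????⊞∙∙⊕∙?
?????????⊞∙∙∙∙?
?????????∙∙∙∙∙?
?????????⊞∙∙∙∙?
?????⊞∙⊞⊞⊞∙∙∙∙?
?????⊞∙⊞⊞⊞⊡∙⊡⊡?
?????∙∙⊚∙∙∙∙∙∙?
?????⊞∙⊞⊞⊞⊞⊞⊞⊞?
?????∙⊡∙∙⊞⊞⊞⊞⊞?
???????????????
???????????????
???????????????
???????????????
???????????????

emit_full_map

????⊞∙∙⊕∙
????⊞∙∙∙∙
????∙∙∙∙∙
????⊞∙∙∙∙
⊞∙⊞⊞⊞∙∙∙∙
⊞∙⊞⊞⊞⊡∙⊡⊡
∙∙⊚∙∙∙∙∙∙
⊞∙⊞⊞⊞⊞⊞⊞⊞
∙⊡∙∙⊞⊞⊞⊞⊞

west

???????????????
??????????⊞∙∙⊕∙
??????????⊞∙∙∙∙
??????????∙∙∙∙∙
??????????⊞∙∙∙∙
?????⊞⊞∙⊞⊞⊞∙∙∙∙
?????⊞⊞∙⊞⊞⊞⊡∙⊡⊡
?????∙∙⊚∙∙∙∙∙∙∙
?????⊞⊞∙⊞⊞⊞⊞⊞⊞⊞
?????∙∙⊡∙∙⊞⊞⊞⊞⊞
???????????????
???????????????
???????????????
???????????????
???????????????

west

???????????????
???????????⊞∙∙⊕
???????????⊞∙∙∙
???????????∙∙∙∙
???????????⊞∙∙∙
?????⊞⊞⊞∙⊞⊞⊞∙∙∙
?????⊞⊞⊞∙⊞⊞⊞⊡∙⊡
?????∙∙⊚∙∙∙∙∙∙∙
?????⊞⊞⊞∙⊞⊞⊞⊞⊞⊞
?????⊞∙∙⊡∙∙⊞⊞⊞⊞
???????????????
???????????????
???????????????
???????????????
???????????????

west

???????????????
????????????⊞∙∙
????????????⊞∙∙
????????????∙∙∙
????????????⊞∙∙
?????∙⊞⊞⊞∙⊞⊞⊞∙∙
?????∙⊞⊞⊞∙⊞⊞⊞⊡∙
?????∙∙⊚∙∙∙∙∙∙∙
?????∙⊞⊞⊞∙⊞⊞⊞⊞⊞
?????∙⊞∙∙⊡∙∙⊞⊞⊞
???????????????
???????????????
???????????????
???????????????
???????????????

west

???????????????
?????????????⊞∙
?????????????⊞∙
?????????????∙∙
?????????????⊞∙
?????∙∙⊞⊞⊞∙⊞⊞⊞∙
?????∙∙⊞⊞⊞∙⊞⊞⊞⊡
?????∙∙⊚∙∙∙∙∙∙∙
?????∙∙⊞⊞⊞∙⊞⊞⊞⊞
?????∙∙⊞∙∙⊡∙∙⊞⊞
???????????????
???????????????
???????????????
???????????????
???????????????

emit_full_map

????????⊞∙∙⊕∙
????????⊞∙∙∙∙
????????∙∙∙∙∙
????????⊞∙∙∙∙
∙∙⊞⊞⊞∙⊞⊞⊞∙∙∙∙
∙∙⊞⊞⊞∙⊞⊞⊞⊡∙⊡⊡
∙∙⊚∙∙∙∙∙∙∙∙∙∙
∙∙⊞⊞⊞∙⊞⊞⊞⊞⊞⊞⊞
∙∙⊞∙∙⊡∙∙⊞⊞⊞⊞⊞


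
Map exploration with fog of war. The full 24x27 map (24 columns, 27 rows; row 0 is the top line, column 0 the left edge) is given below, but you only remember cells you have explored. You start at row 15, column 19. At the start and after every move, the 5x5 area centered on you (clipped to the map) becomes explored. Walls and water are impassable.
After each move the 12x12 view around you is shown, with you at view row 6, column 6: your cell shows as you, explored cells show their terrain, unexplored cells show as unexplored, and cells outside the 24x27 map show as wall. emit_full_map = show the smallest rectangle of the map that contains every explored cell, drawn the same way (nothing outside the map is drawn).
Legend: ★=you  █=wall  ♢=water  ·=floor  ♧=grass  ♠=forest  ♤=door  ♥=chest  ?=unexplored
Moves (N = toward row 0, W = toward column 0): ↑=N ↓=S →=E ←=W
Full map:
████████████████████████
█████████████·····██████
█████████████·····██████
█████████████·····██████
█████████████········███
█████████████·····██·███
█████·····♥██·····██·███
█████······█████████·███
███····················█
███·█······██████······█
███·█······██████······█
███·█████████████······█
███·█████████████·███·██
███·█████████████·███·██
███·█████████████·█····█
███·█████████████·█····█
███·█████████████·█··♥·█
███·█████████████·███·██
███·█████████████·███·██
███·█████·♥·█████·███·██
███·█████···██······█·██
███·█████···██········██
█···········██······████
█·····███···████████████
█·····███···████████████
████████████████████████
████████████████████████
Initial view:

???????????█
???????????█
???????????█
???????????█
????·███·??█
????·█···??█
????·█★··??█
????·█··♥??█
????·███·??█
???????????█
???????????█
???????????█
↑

???????????█
???????????█
???????????█
???????????█
????·███·??█
????·███·??█
????·█★··??█
????·█···??█
????·█··♥??█
????·███·??█
???????????█
???????????█

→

??????????██
??????????██
??????????██
??????????██
???·███·█?██
???·███·█?██
???·█·★··?██
???·█····?██
???·█··♥·?██
???·███·??██
??????????██
??????????██

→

?????????███
?????????███
?????????███
?????????███
??·███·█████
??·███·█████
??·█··★·████
??·█····████
??·█··♥·████
??·███·??███
?????????███
?????????███

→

????????████
????????████
????????████
????????████
?·███·██████
?·███·██████
?·█···★█████
?·█····█████
?·█··♥·█████
?·███·??████
????????████
????????████

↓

????????████
????????████
????????████
?·███·██████
?·███·██████
?·█····█████
?·█···★█████
?·█··♥·█████
?·███·██████
????????████
????????████
????????████

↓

????????████
????????████
?·███·██████
?·███·██████
?·█····█████
?·█····█████
?·█··♥★█████
?·███·██████
????█·██████
????????████
????????████
????????████

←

?????????███
?????????███
??·███·█████
??·███·█████
??·█····████
??·█····████
??·█··★·████
??·███·█████
????██·█████
?????????███
?????????███
?????????███

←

??????????██
??????????██
???·███·████
???·███·████
???·█····███
???·█····███
???·█·★♥·███
???·███·████
????███·████
??????????██
??????????██
??????????██

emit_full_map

·███·██
·███·██
·█····█
·█····█
·█·★♥·█
·███·██
?███·██

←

???????????█
???????????█
????·███·███
????·███·███
????·█····██
????·█····██
????·█★·♥·██
????·███·███
????·███·███
???????????█
???????????█
???????????█

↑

???????????█
???????????█
???????????█
????·███·███
????·███·███
????·█····██
????·█★···██
????·█··♥·██
????·███·███
????·███·███
???????????█
???????????█

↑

???????????█
???????????█
???????????█
???????????█
????·███·███
????·███·███
????·█★···██
????·█····██
????·█··♥·██
????·███·███
????·███·███
???????????█

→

??????????██
??????????██
??????????██
??????????██
???·███·████
???·███·████
???·█·★··███
???·█····███
???·█··♥·███
???·███·████
???·███·████
??????????██

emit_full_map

·███·██
·███·██
·█·★··█
·█····█
·█··♥·█
·███·██
·███·██

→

?????????███
?????????███
?????????███
?????????███
??·███·█████
??·███·█████
??·█··★·████
??·█····████
??·█··♥·████
??·███·█████
??·███·█████
?????????███

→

????????████
????????████
????????████
????????████
?·███·██████
?·███·██████
?·█···★█████
?·█····█████
?·█··♥·█████
?·███·██████
?·███·██████
????????████

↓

????????████
????????████
????????████
?·███·██████
?·███·██████
?·█····█████
?·█···★█████
?·█··♥·█████
?·███·██████
?·███·██████
????????████
????????████

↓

????????████
????????████
?·███·██████
?·███·██████
?·█····█████
?·█····█████
?·█··♥★█████
?·███·██████
?·███·██████
????????████
????????████
????????████

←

?????????███
?????????███
??·███·█████
??·███·█████
??·█····████
??·█····████
??·█··★·████
??·███·█████
??·███·█████
?????????███
?????????███
?????????███

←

??????????██
??????????██
???·███·████
???·███·████
???·█····███
???·█····███
???·█·★♥·███
???·███·████
???·███·████
??????????██
??????????██
??????????██

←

???????????█
???????????█
????·███·███
????·███·███
????·█····██
????·█····██
????·█★·♥·██
????·███·███
????·███·███
???????????█
???????????█
???????????█

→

??????????██
??????????██
???·███·████
???·███·████
???·█····███
???·█····███
???·█·★♥·███
???·███·████
???·███·████
??????????██
??????????██
??????????██

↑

??????????██
??????????██
??????????██
???·███·████
???·███·████
???·█····███
???·█·★··███
???·█··♥·███
???·███·████
???·███·████
??????????██
??????????██

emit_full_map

·███·██
·███·██
·█····█
·█·★··█
·█··♥·█
·███·██
·███·██

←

???????????█
???????????█
???????????█
????·███·███
????·███·███
????·█····██
????·█★···██
????·█··♥·██
????·███·███
????·███·███
???????????█
???????????█
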